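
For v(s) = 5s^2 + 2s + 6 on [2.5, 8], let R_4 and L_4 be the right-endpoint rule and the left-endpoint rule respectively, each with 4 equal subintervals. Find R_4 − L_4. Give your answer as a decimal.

412.15625

R_4 = 1132.78515625.
L_4 = 720.62890625.
R_4 − L_4 = 412.15625.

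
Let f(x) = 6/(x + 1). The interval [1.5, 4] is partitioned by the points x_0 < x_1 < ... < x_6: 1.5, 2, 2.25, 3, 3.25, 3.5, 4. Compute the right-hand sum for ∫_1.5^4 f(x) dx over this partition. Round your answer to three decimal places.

Subinterval widths: 0.5, 0.25, 0.75, 0.25, 0.25, 0.5.
Right endpoints: 2, 2.25, 3, 3.25, 3.5, 4.
f(2) = 2, f(2.25) = 24/13, f(3) = 1.5, f(3.25) = 24/17, f(3.5) = 4/3, f(4) = 1.2.
Sum = Σ Δx_i · f(x_i).
Sum ≈ 3.873.

3.873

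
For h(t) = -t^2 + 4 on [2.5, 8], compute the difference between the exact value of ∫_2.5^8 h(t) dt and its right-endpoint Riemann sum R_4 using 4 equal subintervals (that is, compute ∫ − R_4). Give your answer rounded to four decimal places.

Exact integral: ∫_2.5^8 h(t) dt ≈ -143.458333.
R_4 = -184.89453125.
Error ≈ -143.458333 − (-184.89453125) ≈ 41.4362.

41.4362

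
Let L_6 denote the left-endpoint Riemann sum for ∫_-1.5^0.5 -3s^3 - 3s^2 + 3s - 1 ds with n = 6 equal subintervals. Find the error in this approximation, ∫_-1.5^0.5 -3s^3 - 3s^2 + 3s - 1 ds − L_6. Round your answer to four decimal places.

0.1944

Exact integral: ∫_-1.5^0.5 f(s) ds = -4.75.
L_6 ≈ -4.944444.
Error ≈ -4.75 − (-4.944444) ≈ 0.1944.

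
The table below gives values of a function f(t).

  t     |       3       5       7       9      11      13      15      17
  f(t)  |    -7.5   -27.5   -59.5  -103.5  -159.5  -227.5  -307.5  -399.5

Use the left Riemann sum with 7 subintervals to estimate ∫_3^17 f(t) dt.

Δt = 2.
Sum = 2·[(-7.5) + (-27.5) + (-59.5) + (-103.5) + (-159.5) + (-227.5) + (-307.5)] = -1785.

-1785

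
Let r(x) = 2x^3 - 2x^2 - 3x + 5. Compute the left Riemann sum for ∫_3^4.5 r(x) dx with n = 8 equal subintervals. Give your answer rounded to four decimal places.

Δx = (4.5 − 3)/8 = 0.1875.
Left endpoints: 3, 3.1875, 3.375, 3.5625, 3.75, 3.9375, 4.125, 4.3125.
r(3) = 32, r(3.1875) = 81691/2048, r(3.375) = 48.98046875, r(3.5625) = 121561/2048, r(3.75) = 71.09375, r(3.9375) = 172591/2048, r(4.125) = 98.97265625, r(4.3125) = 236077/2048.
Sum = Δx · [r(3) + r(3.1875) + r(3.375) + ...].
Sum ≈ 103.0942.

103.0942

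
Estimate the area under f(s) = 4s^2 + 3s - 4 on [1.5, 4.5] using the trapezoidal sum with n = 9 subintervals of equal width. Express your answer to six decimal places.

132.222222

Δs = (4.5 − 1.5)/9 = 1/3.
f(1.5) = 9.5, f(11/6) = 269/18, f(13/6) = 383/18, f(2.5) = 28.5, f(17/6) = 659/18, f(19/6) = 821/18, f(3.5) = 55.5, f(23/6) = 1193/18, f(25/6) = 1403/18, f(4.5) = 90.5.
T_9 = (Δs/2)·[f(s_0) + 2f(s_1) + ... + 2f(s_{8}) + f(s_9)].
Sum ≈ 132.222222.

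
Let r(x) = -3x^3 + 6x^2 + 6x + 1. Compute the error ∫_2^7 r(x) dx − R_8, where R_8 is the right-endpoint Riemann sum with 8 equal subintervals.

Exact integral: ∫_2^7 r(x) dx = -978.75.
R_8 = -1210.29296875.
Error = -978.75 − (-1210.29296875) = 231.54296875.

231.54296875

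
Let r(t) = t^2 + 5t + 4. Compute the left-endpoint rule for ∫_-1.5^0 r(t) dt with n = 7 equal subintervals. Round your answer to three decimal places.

Δt = (0 − (-1.5))/7 = 3/14.
Left endpoints: -1.5, -9/7, -15/14, -6/7, -9/14, -3/7, -3/14.
r(-1.5) = -1.25, r(-9/7) = -38/49, r(-15/14) = -41/196, r(-6/7) = 22/49, r(-9/14) = 235/196, r(-3/7) = 100/49, r(-3/14) = 583/196.
Sum = Δt · [r(-1.5) + r(-9/7) + r(-15/14) + ...].
Sum ≈ 0.949.

0.949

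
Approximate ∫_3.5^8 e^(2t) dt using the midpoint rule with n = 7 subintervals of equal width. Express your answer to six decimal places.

Δt = (8 − 3.5)/7 = 9/14.
Midpoints: 107/28, 125/28, 143/28, 5.75, 179/28, 197/28, 215/28.
f(107/28) ≈ 2085.694439, f(125/28) ≈ 7544.479846, f(143/28) ≈ 27290.275646, f(5.75) ≈ 98715.771011, f(179/28) ≈ 357079.700203, f(197/28) ≈ 1291646.825950, f(215/28) ≈ 4672210.495407.
Sum = Δt · [f(107/28) + f(125/28) + f(143/28) + ...].
Sum ≈ 4150654.227322.

4150654.227322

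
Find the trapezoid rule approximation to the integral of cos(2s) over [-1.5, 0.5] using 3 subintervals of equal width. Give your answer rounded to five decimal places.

Δs = (0.5 − (-1.5))/3 = 2/3.
f(-1.5) ≈ -0.98999, f(-5/6) ≈ -0.09572, f(-1/6) ≈ 0.94496, f(0.5) ≈ 0.54030.
T_3 = (Δs/2)·[f(s_0) + 2f(s_1) + 2f(s_2) + f(s_3)].
Sum ≈ 0.41626.

0.41626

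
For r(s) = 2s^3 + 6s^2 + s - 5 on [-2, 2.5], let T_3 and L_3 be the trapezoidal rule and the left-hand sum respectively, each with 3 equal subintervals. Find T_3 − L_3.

48.9375

T_3 = 50.0625.
L_3 = 1.125.
T_3 − L_3 = 48.9375.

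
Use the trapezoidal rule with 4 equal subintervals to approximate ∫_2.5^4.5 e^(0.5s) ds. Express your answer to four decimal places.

Δs = (4.5 − 2.5)/4 = 0.5.
f(2.5) ≈ 3.4903, f(3) ≈ 4.4817, f(3.5) ≈ 5.7546, f(4) ≈ 7.3891, f(4.5) ≈ 9.4877.
T_4 = (Δs/2)·[f(s_0) + 2f(s_1) + 2f(s_2) + 2f(s_3) + f(s_4)].
Sum ≈ 12.0572.

12.0572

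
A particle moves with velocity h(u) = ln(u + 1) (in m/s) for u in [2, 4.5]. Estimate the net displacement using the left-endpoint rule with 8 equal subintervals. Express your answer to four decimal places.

3.4843

Δu = (4.5 − 2)/8 = 0.3125.
Left endpoints: 2, 2.3125, 2.625, 2.9375, 3.25, 3.5625, 3.875, 4.1875.
h(2) ≈ 1.0986, h(2.3125) ≈ 1.1977, h(2.625) ≈ 1.2879, h(2.9375) ≈ 1.3705, h(3.25) ≈ 1.4469, h(3.5625) ≈ 1.5179, h(3.875) ≈ 1.5841, h(4.1875) ≈ 1.6463.
Sum = Δu · [h(2) + h(2.3125) + h(2.625) + ...].
Sum ≈ 3.4843.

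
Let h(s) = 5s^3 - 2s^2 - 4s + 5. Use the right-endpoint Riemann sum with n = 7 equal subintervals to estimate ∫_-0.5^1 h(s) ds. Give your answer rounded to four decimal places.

6.2411

Δs = (1 − (-0.5))/7 = 3/14.
Right endpoints: -2/7, -1/14, 1/7, 5/14, 4/7, 11/14, 1.
h(-2/7) = 2011/343, h(-1/14) = 14471/2744, h(1/7) = 1510/343, h(5/14) = 9725/2744, h(4/7) = 1027/343, h(11/14) = 8363/2744, h(1) = 4.
Sum = Δs · [h(-2/7) + h(-1/14) + h(1/7) + ...].
Sum ≈ 6.2411.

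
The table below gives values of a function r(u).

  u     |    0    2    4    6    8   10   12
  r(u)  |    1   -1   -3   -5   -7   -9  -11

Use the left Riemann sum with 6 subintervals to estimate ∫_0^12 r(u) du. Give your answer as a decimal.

-48

Δu = 2.
Sum = 2·[1 + (-1) + (-3) + (-5) + (-7) + (-9)] = -48.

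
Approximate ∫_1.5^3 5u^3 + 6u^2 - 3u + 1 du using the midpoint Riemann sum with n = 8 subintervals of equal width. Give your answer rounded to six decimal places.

Δu = (3 − 1.5)/8 = 0.1875.
Midpoints: 1.59375, 1.78125, 1.96875, 2.15625, 2.34375, 2.53125, 2.71875, 2.90625.
f(1.59375) = 1038743/32768, f(1.78125) = 1407437/32768, f(1.96875) = 1851515/32768, f(2.15625) = 2377457/32768, f(2.34375) = 2991743/32768, f(2.53125) = 3700853/32768, f(2.71875) = 4511267/32768, f(2.90625) = 5429465/32768.
Sum = Δu · [f(1.59375) + f(1.78125) + f(1.96875) + ...].
Sum ≈ 133.372192.

133.372192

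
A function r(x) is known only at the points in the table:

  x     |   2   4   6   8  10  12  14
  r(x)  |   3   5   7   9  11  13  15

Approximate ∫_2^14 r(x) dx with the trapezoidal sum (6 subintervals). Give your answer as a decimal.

108

Δx = 2.
T_6 = (2/2)·[3 + 2·5 + 2·7 + 2·9 + 2·11 + 2·13 + 15] = 108.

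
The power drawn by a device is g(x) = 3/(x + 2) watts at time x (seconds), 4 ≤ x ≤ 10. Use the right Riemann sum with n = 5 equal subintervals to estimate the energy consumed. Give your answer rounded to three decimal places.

Δx = (10 − 4)/5 = 1.2.
Right endpoints: 5.2, 6.4, 7.6, 8.8, 10.
g(5.2) = 5/12, g(6.4) = 5/14, g(7.6) = 0.3125, g(8.8) = 5/18, g(10) = 0.25.
Sum = Δx · [g(5.2) + g(6.4) + g(7.6) + g(8.8) + g(10)].
Sum ≈ 1.937.

1.937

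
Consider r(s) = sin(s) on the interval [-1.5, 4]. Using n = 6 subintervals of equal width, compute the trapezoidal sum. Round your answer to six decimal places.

Δs = (4 − (-1.5))/6 = 11/12.
r(-1.5) ≈ -0.997495, r(-7/12) ≈ -0.550809, r(1/3) ≈ 0.327195, r(1.25) ≈ 0.948985, r(13/6) ≈ 0.827660, r(37/12) ≈ 0.058226, r(4) ≈ -0.756802.
T_6 = (Δs/2)·[r(s_0) + 2r(s_1) + ... + 2r(s_{5}) + r(s_6)].
Sum ≈ 0.672933.

0.672933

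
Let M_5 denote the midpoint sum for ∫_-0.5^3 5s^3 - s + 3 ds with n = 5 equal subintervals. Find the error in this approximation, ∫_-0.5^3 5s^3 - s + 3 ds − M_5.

Exact integral: ∫_-0.5^3 f(s) ds = 107.296875.
M_5 = 104.6171875.
Error = 107.296875 − 104.6171875 = 2.6796875.

2.6796875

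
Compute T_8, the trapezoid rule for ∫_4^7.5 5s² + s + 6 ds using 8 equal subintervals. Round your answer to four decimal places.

Δs = (7.5 − 4)/8 = 0.4375.
f(4) = 90, f(4.4375) = 108.89453125, f(4.875) = 129.703125, f(5.3125) = 152.42578125, f(5.75) = 177.0625, f(6.1875) = 203.61328125, f(6.625) = 232.078125, f(7.0625) = 262.45703125, f(7.5) = 294.75.
T_8 = (Δs/2)·[f(s_0) + 2f(s_1) + ... + 2f(s_{7}) + f(s_8)].
Sum ≈ 638.1416.

638.1416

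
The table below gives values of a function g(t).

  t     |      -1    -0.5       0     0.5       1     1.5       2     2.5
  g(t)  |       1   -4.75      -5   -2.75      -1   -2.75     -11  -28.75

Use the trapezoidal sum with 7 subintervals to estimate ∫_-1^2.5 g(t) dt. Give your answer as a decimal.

-20.5625

Δt = 0.5.
T_7 = (0.5/2)·[1 + 2·(-4.75) + 2·(-5) + 2·(-2.75) + 2·(-1) + 2·(-2.75) + 2·(-11) + (-28.75)] = -20.5625.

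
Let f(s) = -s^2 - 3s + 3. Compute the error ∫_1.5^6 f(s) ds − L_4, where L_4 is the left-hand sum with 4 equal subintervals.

-25.62890625

Exact integral: ∫_1.5^6 f(s) ds = -108.
L_4 = -82.37109375.
Error = -108 − (-82.37109375) = -25.62890625.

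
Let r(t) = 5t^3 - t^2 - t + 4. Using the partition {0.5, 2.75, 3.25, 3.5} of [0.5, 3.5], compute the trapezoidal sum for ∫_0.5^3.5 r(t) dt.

224.671875

Subinterval widths: 2.25, 0.5, 0.25.
r(0.5) = 3.875, r(2.75) = 97.671875, r(3.25) = 161.828125, r(3.5) = 202.625.
On each subinterval the trapezoid contributes (Δt_i/2)·[r(t_{i-1}) + r(t_i)].
Sum = 224.671875.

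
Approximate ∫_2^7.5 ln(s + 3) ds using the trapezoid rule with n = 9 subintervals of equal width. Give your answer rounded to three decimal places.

Δs = (7.5 − 2)/9 = 11/18.
f(2) ≈ 1.609, f(47/18) ≈ 1.725, f(29/9) ≈ 1.828, f(23/6) ≈ 1.922, f(40/9) ≈ 2.007, f(91/18) ≈ 2.086, f(17/3) ≈ 2.159, f(113/18) ≈ 2.228, f(62/9) ≈ 2.291, f(7.5) ≈ 2.351.
T_9 = (Δs/2)·[f(s_0) + 2f(s_1) + ... + 2f(s_{8}) + f(s_9)].
Sum ≈ 11.139.

11.139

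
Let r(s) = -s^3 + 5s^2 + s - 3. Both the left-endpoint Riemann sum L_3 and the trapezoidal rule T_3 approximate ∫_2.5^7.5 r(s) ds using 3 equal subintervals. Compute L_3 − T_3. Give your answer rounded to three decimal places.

126.042

L_3 ≈ 8.72685.
T_3 ≈ -117.31481.
L_3 − T_3 ≈ 126.042.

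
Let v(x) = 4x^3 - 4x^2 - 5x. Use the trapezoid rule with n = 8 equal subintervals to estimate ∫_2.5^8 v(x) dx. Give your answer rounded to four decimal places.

3276.2920

Δx = (8 − 2.5)/8 = 0.6875.
v(2.5) = 25, v(3.1875) = 74715/1024, v(3.875) = 153.3046875, v(4.5625) = 280393/1024, v(5.25) = 442.3125, v(5.9375) = 682575/1024, v(6.625) = 954.4140625, v(7.3125) = 1345149/1024, v(8) = 1752.
T_8 = (Δx/2)·[v(x_0) + 2v(x_1) + ... + 2v(x_{7}) + v(x_8)].
Sum ≈ 3276.2920.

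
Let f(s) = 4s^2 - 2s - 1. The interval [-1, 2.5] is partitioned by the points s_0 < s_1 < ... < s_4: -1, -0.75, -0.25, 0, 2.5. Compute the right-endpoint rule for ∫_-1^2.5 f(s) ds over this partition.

Subinterval widths: 0.25, 0.5, 0.25, 2.5.
Right endpoints: -0.75, -0.25, 0, 2.5.
f(-0.75) = 2.75, f(-0.25) = -0.25, f(0) = -1, f(2.5) = 19.
Sum = Σ Δs_i · f(s_i).
Sum = 47.8125.

47.8125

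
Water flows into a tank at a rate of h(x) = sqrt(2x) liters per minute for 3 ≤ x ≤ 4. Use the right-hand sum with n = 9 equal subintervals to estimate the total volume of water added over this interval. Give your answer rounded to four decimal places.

Δx = (4 − 3)/9 = 1/9.
Right endpoints: 28/9, 29/9, 10/3, 31/9, 32/9, 11/3, 34/9, 35/9, 4.
h(28/9) ≈ 2.4944, h(29/9) ≈ 2.5386, h(10/3) ≈ 2.5820, h(31/9) ≈ 2.6247, h(32/9) ≈ 2.6667, h(11/3) ≈ 2.7080, h(34/9) ≈ 2.7487, h(35/9) ≈ 2.7889, h(4) ≈ 2.8284.
Sum = Δx · [h(28/9) + h(29/9) + h(10/3) + ...].
Sum ≈ 2.6645.

2.6645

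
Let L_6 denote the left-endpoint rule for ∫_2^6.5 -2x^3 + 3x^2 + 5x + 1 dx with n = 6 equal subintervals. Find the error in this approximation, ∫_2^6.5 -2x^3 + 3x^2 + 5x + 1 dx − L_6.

Exact integral: ∫_2^6.5 f(x) dx = -517.78125.
L_6 = -378.7734375.
Error = -517.78125 − (-378.7734375) = -139.0078125.

-139.0078125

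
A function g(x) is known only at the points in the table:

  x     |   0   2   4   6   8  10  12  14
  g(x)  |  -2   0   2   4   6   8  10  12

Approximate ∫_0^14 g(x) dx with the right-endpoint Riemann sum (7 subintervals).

84

Δx = 2.
Sum = 2·[0 + 2 + 4 + 6 + 8 + 10 + 12] = 84.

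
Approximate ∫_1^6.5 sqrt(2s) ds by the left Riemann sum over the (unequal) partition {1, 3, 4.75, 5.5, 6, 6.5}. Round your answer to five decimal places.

12.81705

Subinterval widths: 2, 1.75, 0.75, 0.5, 0.5.
Left endpoints: 1, 3, 4.75, 5.5, 6.
f(1) ≈ 1.41421, f(3) ≈ 2.44949, f(4.75) ≈ 3.08221, f(5.5) ≈ 3.31662, f(6) ≈ 3.46410.
Sum = Σ Δs_i · f(s_i).
Sum ≈ 12.81705.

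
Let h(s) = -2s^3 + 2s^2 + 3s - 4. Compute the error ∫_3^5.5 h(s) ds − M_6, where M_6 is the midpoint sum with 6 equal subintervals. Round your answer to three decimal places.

Exact integral: ∫_3^5.5 h(s) ds ≈ -302.23958.
M_6 ≈ -301.38961.
Error ≈ -302.23958 − (-301.38961) ≈ -0.850.

-0.850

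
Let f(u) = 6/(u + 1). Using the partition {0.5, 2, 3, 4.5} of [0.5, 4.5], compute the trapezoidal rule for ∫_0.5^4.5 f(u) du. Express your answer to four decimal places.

8.1932

Subinterval widths: 1.5, 1, 1.5.
f(0.5) = 4, f(2) = 2, f(3) = 1.5, f(4.5) = 12/11.
On each subinterval the trapezoid contributes (Δu_i/2)·[f(u_{i-1}) + f(u_i)].
Sum ≈ 8.1932.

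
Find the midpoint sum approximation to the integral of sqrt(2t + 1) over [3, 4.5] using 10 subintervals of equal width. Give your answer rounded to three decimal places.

4.368

Δt = (4.5 − 3)/10 = 0.15.
Midpoints: 3.075, 3.225, 3.375, 3.525, 3.675, 3.825, 3.975, 4.125, 4.275, 4.425.
f(3.075) ≈ 2.674, f(3.225) ≈ 2.729, f(3.375) ≈ 2.784, f(3.525) ≈ 2.837, f(3.675) ≈ 2.890, f(3.825) ≈ 2.941, f(3.975) ≈ 2.992, f(4.125) ≈ 3.041, f(4.275) ≈ 3.090, f(4.425) ≈ 3.138.
Sum = Δt · [f(3.075) + f(3.225) + f(3.375) + ...].
Sum ≈ 4.368.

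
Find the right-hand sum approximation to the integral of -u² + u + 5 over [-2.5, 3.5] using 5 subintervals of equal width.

12.06

Δu = (3.5 − (-2.5))/5 = 1.2.
Right endpoints: -1.3, -0.1, 1.1, 2.3, 3.5.
f(-1.3) = 2.01, f(-0.1) = 4.89, f(1.1) = 4.89, f(2.3) = 2.01, f(3.5) = -3.75.
Sum = Δu · [f(-1.3) + f(-0.1) + f(1.1) + f(2.3) + f(3.5)].
Sum = 12.06.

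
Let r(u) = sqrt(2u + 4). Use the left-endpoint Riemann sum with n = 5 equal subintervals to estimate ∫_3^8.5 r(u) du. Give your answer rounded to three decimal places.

Δu = (8.5 − 3)/5 = 1.1.
Left endpoints: 3, 4.1, 5.2, 6.3, 7.4.
r(3) ≈ 3.162, r(4.1) ≈ 3.493, r(5.2) ≈ 3.795, r(6.3) ≈ 4.074, r(7.4) ≈ 4.336.
Sum = Δu · [r(3) + r(4.1) + r(5.2) + r(6.3) + r(7.4)].
Sum ≈ 20.746.

20.746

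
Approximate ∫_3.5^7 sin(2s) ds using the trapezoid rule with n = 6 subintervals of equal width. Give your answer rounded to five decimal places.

0.27276

Δs = (7 − 3.5)/6 = 7/12.
f(3.5) ≈ 0.65699, f(49/12) ≈ 0.95151, f(14/3) ≈ 0.09132, f(5.25) ≈ -0.87970, f(35/6) ≈ -0.78314, f(77/12) ≈ 0.26380, f(7) ≈ 0.99061.
T_6 = (Δs/2)·[f(s_0) + 2f(s_1) + ... + 2f(s_{5}) + f(s_6)].
Sum ≈ 0.27276.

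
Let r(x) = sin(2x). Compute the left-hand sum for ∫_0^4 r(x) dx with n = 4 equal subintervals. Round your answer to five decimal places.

-0.12692

Δx = (4 − 0)/4 = 1.
Left endpoints: 0, 1, 2, 3.
r(0) ≈ 0.00000, r(1) ≈ 0.90930, r(2) ≈ -0.75680, r(3) ≈ -0.27942.
Sum = Δx · [r(0) + r(1) + r(2) + r(3)].
Sum ≈ -0.12692.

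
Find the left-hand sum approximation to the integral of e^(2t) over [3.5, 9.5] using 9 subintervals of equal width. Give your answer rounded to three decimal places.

42591844.857

Δt = (9.5 − 3.5)/9 = 2/3.
Left endpoints: 3.5, 25/6, 29/6, 5.5, 37/6, 41/6, 7.5, 49/6, 53/6.
f(3.5) ≈ 1096.633, f(25/6) ≈ 4160.262, f(29/6) ≈ 15782.652, f(5.5) ≈ 59874.142, f(37/6) ≈ 227142.609, f(41/6) ≈ 861703.624, f(7.5) ≈ 3269017.372, f(49/6) ≈ 12401566.253, f(53/6) ≈ 47047423.738.
Sum = Δt · [f(3.5) + f(25/6) + f(29/6) + ...].
Sum ≈ 42591844.857.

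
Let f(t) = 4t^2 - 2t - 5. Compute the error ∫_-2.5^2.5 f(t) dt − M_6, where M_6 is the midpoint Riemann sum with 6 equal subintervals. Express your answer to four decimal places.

Exact integral: ∫_-2.5^2.5 f(t) dt ≈ 16.666667.
M_6 ≈ 15.509259.
Error ≈ 16.666667 − 15.509259 ≈ 1.1574.

1.1574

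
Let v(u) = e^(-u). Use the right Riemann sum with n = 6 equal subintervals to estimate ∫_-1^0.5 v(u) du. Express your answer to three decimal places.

Δu = (0.5 − (-1))/6 = 0.25.
Right endpoints: -0.75, -0.5, -0.25, 0, 0.25, 0.5.
v(-0.75) ≈ 2.117, v(-0.5) ≈ 1.649, v(-0.25) ≈ 1.284, v(0) ≈ 1.000, v(0.25) ≈ 0.779, v(0.5) ≈ 0.607.
Sum = Δu · [v(-0.75) + v(-0.5) + v(-0.25) + ...].
Sum ≈ 1.859.

1.859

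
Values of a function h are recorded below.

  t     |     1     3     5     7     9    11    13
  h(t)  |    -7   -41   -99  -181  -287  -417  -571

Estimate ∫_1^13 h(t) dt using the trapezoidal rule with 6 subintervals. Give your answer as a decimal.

-2628

Δt = 2.
T_6 = (2/2)·[(-7) + 2·(-41) + 2·(-99) + 2·(-181) + 2·(-287) + 2·(-417) + (-571)] = -2628.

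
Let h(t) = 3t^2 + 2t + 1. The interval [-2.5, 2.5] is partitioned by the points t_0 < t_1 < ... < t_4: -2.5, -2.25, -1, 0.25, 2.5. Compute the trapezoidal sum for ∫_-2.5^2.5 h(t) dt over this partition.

43.90625

Subinterval widths: 0.25, 1.25, 1.25, 2.25.
h(-2.5) = 14.75, h(-2.25) = 11.6875, h(-1) = 2, h(0.25) = 1.6875, h(2.5) = 24.75.
On each subinterval the trapezoid contributes (Δt_i/2)·[h(t_{i-1}) + h(t_i)].
Sum = 43.90625.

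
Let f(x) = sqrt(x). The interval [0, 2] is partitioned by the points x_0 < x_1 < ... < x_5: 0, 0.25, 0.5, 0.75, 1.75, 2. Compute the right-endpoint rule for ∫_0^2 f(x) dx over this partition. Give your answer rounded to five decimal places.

Subinterval widths: 0.25, 0.25, 0.25, 1, 0.25.
Right endpoints: 0.25, 0.5, 0.75, 1.75, 2.
f(0.25) ≈ 0.50000, f(0.5) ≈ 0.70711, f(0.75) ≈ 0.86603, f(1.75) ≈ 1.32288, f(2) ≈ 1.41421.
Sum = Σ Δx_i · f(x_i).
Sum ≈ 2.19471.

2.19471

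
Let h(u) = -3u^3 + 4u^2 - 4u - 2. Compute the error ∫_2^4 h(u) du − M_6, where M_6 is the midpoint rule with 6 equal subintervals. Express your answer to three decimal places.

-0.426

Exact integral: ∫_2^4 h(u) du ≈ -133.33333.
M_6 ≈ -132.90741.
Error ≈ -133.33333 − (-132.90741) ≈ -0.426.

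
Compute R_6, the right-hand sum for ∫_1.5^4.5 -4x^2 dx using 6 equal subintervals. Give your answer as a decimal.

Δx = (4.5 − 1.5)/6 = 0.5.
Right endpoints: 2, 2.5, 3, 3.5, 4, 4.5.
f(2) = -16, f(2.5) = -25, f(3) = -36, f(3.5) = -49, f(4) = -64, f(4.5) = -81.
Sum = Δx · [f(2) + f(2.5) + f(3) + ...].
Sum = -135.5.

-135.5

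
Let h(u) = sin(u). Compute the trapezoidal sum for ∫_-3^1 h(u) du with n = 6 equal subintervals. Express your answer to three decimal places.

-1.473

Δu = (1 − (-3))/6 = 2/3.
h(-3) ≈ -0.141, h(-7/3) ≈ -0.723, h(-5/3) ≈ -0.995, h(-1) ≈ -0.841, h(-1/3) ≈ -0.327, h(1/3) ≈ 0.327, h(1) ≈ 0.841.
T_6 = (Δu/2)·[h(u_0) + 2h(u_1) + ... + 2h(u_{5}) + h(u_6)].
Sum ≈ -1.473.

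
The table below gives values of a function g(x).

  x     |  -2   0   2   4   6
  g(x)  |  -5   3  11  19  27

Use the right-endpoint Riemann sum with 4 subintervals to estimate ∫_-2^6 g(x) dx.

Δx = 2.
Sum = 2·[3 + 11 + 19 + 27] = 120.

120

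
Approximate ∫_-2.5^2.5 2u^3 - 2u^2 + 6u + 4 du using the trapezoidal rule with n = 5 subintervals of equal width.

Δu = (2.5 − (-2.5))/5 = 1.
f(-2.5) = -54.75, f(-1.5) = -16.25, f(-0.5) = 0.25, f(0.5) = 6.75, f(1.5) = 15.25, f(2.5) = 37.75.
T_5 = (Δu/2)·[f(u_0) + 2f(u_1) + ... + 2f(u_{4}) + f(u_5)].
Sum = -2.5.

-2.5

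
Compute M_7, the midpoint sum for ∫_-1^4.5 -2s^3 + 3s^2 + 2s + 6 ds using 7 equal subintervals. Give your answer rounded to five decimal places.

-58.03412

Δs = (4.5 − (-1))/7 = 11/14.
Midpoints: -17/28, 5/28, 27/28, 1.75, 71/28, 93/28, 115/28.
f(-17/28) = 69579/10976, f(5/28) = 70701/10976, f(27/28) = 97959/10976, f(1.75) = 7.96875, f(71/28) = -24669/10976, f(93/28) = -302331/10976, f(115/28) = -809409/10976.
Sum = Δs · [f(-17/28) + f(5/28) + f(27/28) + ...].
Sum ≈ -58.03412.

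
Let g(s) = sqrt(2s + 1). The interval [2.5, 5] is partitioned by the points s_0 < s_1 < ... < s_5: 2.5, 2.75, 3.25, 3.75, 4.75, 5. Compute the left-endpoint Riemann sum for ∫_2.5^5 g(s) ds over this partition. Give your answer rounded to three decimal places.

6.982

Subinterval widths: 0.25, 0.5, 0.5, 1, 0.25.
Left endpoints: 2.5, 2.75, 3.25, 3.75, 4.75.
g(2.5) ≈ 2.449, g(2.75) ≈ 2.550, g(3.25) ≈ 2.739, g(3.75) ≈ 2.915, g(4.75) ≈ 3.240.
Sum = Σ Δs_i · g(s_i).
Sum ≈ 6.982.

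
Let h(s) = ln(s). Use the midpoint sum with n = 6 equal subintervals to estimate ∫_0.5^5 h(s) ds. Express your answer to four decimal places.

3.9318

Δs = (5 − 0.5)/6 = 0.75.
Midpoints: 0.875, 1.625, 2.375, 3.125, 3.875, 4.625.
h(0.875) ≈ -0.1335, h(1.625) ≈ 0.4855, h(2.375) ≈ 0.8650, h(3.125) ≈ 1.1394, h(3.875) ≈ 1.3545, h(4.625) ≈ 1.5315.
Sum = Δs · [h(0.875) + h(1.625) + h(2.375) + ...].
Sum ≈ 3.9318.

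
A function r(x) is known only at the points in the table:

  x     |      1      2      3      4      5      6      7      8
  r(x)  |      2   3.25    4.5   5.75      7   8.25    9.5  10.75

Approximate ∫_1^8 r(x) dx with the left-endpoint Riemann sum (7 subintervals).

40.25

Δx = 1.
Sum = 1·[2 + 3.25 + 4.5 + 5.75 + 7 + 8.25 + 9.5] = 40.25.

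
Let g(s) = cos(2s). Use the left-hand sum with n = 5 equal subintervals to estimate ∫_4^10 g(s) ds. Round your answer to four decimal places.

-0.3500

Δs = (10 − 4)/5 = 1.2.
Left endpoints: 4, 5.2, 6.4, 7.6, 8.8.
g(4) ≈ -0.1455, g(5.2) ≈ -0.5610, g(6.4) ≈ 0.9728, g(7.6) ≈ -0.8737, g(8.8) ≈ 0.3157.
Sum = Δs · [g(4) + g(5.2) + g(6.4) + g(7.6) + g(8.8)].
Sum ≈ -0.3500.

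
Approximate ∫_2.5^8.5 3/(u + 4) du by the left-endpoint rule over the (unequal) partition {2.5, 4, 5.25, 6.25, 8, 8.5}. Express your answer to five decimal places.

2.12258

Subinterval widths: 1.5, 1.25, 1, 1.75, 0.5.
Left endpoints: 2.5, 4, 5.25, 6.25, 8.
f(2.5) = 6/13, f(4) = 0.375, f(5.25) = 12/37, f(6.25) = 12/41, f(8) = 0.25.
Sum = Σ Δu_i · f(u_i).
Sum ≈ 2.12258.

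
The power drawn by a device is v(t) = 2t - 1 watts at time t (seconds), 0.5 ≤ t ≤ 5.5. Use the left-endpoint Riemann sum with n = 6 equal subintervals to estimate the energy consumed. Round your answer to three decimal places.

Δt = (5.5 − 0.5)/6 = 5/6.
Left endpoints: 0.5, 4/3, 13/6, 3, 23/6, 14/3.
v(0.5) = 0, v(4/3) = 5/3, v(13/6) = 10/3, v(3) = 5, v(23/6) = 20/3, v(14/3) = 25/3.
Sum = Δt · [v(0.5) + v(4/3) + v(13/6) + ...].
Sum ≈ 20.833.

20.833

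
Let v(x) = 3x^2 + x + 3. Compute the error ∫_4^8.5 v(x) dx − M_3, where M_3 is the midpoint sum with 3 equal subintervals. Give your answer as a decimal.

2.53125

Exact integral: ∫_4^8.5 v(x) dx = 591.75.
M_3 = 589.21875.
Error = 591.75 − 589.21875 = 2.53125.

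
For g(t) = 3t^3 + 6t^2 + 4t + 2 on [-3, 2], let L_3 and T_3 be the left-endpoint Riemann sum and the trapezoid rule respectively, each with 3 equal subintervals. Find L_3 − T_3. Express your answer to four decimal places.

-79.1667

L_3 ≈ -54.444444.
T_3 ≈ 24.722222.
L_3 − T_3 ≈ -79.1667.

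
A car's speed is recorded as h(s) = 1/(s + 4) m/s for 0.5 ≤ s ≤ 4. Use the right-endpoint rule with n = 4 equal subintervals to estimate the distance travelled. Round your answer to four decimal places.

Δs = (4 − 0.5)/4 = 0.875.
Right endpoints: 1.375, 2.25, 3.125, 4.
h(1.375) = 8/43, h(2.25) = 0.16, h(3.125) = 8/57, h(4) = 0.125.
Sum = Δs · [h(1.375) + h(2.25) + h(3.125) + h(4)].
Sum ≈ 0.5350.

0.5350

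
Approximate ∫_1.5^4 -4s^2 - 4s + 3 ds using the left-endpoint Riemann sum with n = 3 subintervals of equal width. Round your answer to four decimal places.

Δs = (4 − 1.5)/3 = 5/6.
Left endpoints: 1.5, 7/3, 19/6.
f(1.5) = -12, f(7/3) = -253/9, f(19/6) = -448/9.
Sum = Δs · [f(1.5) + f(7/3) + f(19/6)].
Sum ≈ -74.9074.

-74.9074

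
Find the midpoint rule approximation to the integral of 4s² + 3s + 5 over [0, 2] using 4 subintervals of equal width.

26.5

Δs = (2 − 0)/4 = 0.5.
Midpoints: 0.25, 0.75, 1.25, 1.75.
f(0.25) = 6, f(0.75) = 9.5, f(1.25) = 15, f(1.75) = 22.5.
Sum = Δs · [f(0.25) + f(0.75) + f(1.25) + f(1.75)].
Sum = 26.5.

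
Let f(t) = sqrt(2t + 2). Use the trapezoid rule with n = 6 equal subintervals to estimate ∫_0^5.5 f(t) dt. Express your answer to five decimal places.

Δt = (5.5 − 0)/6 = 11/12.
f(0) ≈ 1.41421, f(11/12) ≈ 1.95789, f(11/6) ≈ 2.38048, f(2.75) ≈ 2.73861, f(11/3) ≈ 3.05505, f(55/12) ≈ 3.34166, f(5.5) ≈ 3.60555.
T_6 = (Δt/2)·[f(t_0) + 2f(t_1) + ... + 2f(t_{5}) + f(t_6)].
Sum ≈ 14.65160.

14.65160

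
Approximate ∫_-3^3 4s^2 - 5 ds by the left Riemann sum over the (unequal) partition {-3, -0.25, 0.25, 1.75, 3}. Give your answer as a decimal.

Subinterval widths: 2.75, 0.5, 1.5, 1.25.
Left endpoints: -3, -0.25, 0.25, 1.75.
f(-3) = 31, f(-0.25) = -4.75, f(0.25) = -4.75, f(1.75) = 7.25.
Sum = Σ Δs_i · f(s_i).
Sum = 84.8125.

84.8125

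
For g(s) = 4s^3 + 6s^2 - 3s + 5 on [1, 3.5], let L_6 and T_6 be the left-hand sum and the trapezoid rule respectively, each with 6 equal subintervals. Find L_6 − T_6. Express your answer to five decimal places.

-47.39583

L_6 ≈ 183.4288194.
T_6 ≈ 230.8246528.
L_6 − T_6 ≈ -47.39583.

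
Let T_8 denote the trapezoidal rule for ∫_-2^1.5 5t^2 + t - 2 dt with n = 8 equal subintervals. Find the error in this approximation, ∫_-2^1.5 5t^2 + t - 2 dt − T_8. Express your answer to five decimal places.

Exact integral: ∫_-2^1.5 f(t) dt ≈ 11.0833333.
T_8 ≈ 11.6416016.
Error ≈ 11.0833333 − 11.6416016 ≈ -0.55827.

-0.55827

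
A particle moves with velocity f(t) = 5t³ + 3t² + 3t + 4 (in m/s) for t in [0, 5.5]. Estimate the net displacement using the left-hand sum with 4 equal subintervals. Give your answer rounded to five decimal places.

808.61816

Δt = (5.5 − 0)/4 = 1.375.
Left endpoints: 0, 1.375, 2.75, 4.125.
f(0) = 4, f(1.375) = 13719/512, f(2.75) = 138.921875, f(4.125) = 214205/512.
Sum = Δt · [f(0) + f(1.375) + f(2.75) + f(4.125)].
Sum ≈ 808.61816.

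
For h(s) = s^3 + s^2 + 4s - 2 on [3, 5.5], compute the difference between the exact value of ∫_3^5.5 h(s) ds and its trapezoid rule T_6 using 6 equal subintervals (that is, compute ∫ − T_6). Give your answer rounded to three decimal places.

-0.995

Exact integral: ∫_3^5.5 h(s) ds ≈ 292.47396.
T_6 ≈ 293.46861.
Error ≈ 292.47396 − 293.46861 ≈ -0.995.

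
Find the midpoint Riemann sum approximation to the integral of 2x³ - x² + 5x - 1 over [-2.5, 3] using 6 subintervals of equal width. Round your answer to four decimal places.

Δx = (3 − (-2.5))/6 = 11/12.
Midpoints: -49/24, -1.125, -5/24, 17/24, 1.625, 61/24.
f(-49/24) = -223933/6912, f(-1.125) = -10.73828125, f(-5/24) = -14537/6912, f(17/24) = 19013/6912, f(1.625) = 13.06640625, f(61/24) = 263257/6912.
Sum = Δx · [f(-49/24) + f(-1.125) + f(-5/24) + ...].
Sum ≈ 7.9429.

7.9429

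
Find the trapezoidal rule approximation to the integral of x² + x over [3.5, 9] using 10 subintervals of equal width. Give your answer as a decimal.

Δx = (9 − 3.5)/10 = 0.55.
f(3.5) = 15.75, f(4.05) = 20.4525, f(4.6) = 25.76, f(5.15) = 31.6725, f(5.7) = 38.19, f(6.25) = 45.3125, f(6.8) = 53.04, f(7.35) = 61.3725, f(7.9) = 70.31, f(8.45) = 79.8525, f(9) = 90.
T_10 = (Δx/2)·[f(x_0) + 2f(x_1) + ... + 2f(x_{9}) + f(x_10)].
Sum = 263.360625.

263.360625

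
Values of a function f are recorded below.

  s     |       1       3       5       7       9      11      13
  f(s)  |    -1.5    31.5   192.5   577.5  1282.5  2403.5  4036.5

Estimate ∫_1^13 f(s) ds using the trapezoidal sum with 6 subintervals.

Δs = 2.
T_6 = (2/2)·[(-1.5) + 2·31.5 + 2·192.5 + 2·577.5 + 2·1282.5 + 2·2403.5 + 4036.5] = 13010.

13010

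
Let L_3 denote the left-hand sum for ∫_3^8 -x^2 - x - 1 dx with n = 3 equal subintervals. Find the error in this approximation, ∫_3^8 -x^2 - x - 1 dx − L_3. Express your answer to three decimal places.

-47.685

Exact integral: ∫_3^8 f(x) dx ≈ -194.16667.
L_3 ≈ -146.48148.
Error ≈ -194.16667 − (-146.48148) ≈ -47.685.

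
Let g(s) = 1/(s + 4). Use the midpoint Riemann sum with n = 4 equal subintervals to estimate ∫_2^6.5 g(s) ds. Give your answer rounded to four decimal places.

0.5586

Δs = (6.5 − 2)/4 = 1.125.
Midpoints: 2.5625, 3.6875, 4.8125, 5.9375.
g(2.5625) = 16/105, g(3.6875) = 16/123, g(4.8125) = 16/141, g(5.9375) = 16/159.
Sum = Δs · [g(2.5625) + g(3.6875) + g(4.8125) + g(5.9375)].
Sum ≈ 0.5586.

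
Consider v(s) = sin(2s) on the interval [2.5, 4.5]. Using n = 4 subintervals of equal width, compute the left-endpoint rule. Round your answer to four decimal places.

Δs = (4.5 − 2.5)/4 = 0.5.
Left endpoints: 2.5, 3, 3.5, 4.
v(2.5) ≈ -0.9589, v(3) ≈ -0.2794, v(3.5) ≈ 0.6570, v(4) ≈ 0.9894.
Sum = Δs · [v(2.5) + v(3) + v(3.5) + v(4)].
Sum ≈ 0.2040.

0.2040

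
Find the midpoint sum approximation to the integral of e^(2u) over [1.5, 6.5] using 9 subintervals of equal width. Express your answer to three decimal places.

210215.017

Δu = (6.5 − 1.5)/9 = 5/9.
Midpoints: 16/9, 7/3, 26/9, 31/9, 4, 41/9, 46/9, 17/3, 56/9.
f(16/9) ≈ 35.007, f(7/3) ≈ 106.343, f(26/9) ≈ 323.041, f(31/9) ≈ 981.310, f(4) ≈ 2980.958, f(41/9) ≈ 9055.351, f(46/9) ≈ 27507.727, f(17/3) ≈ 83561.096, f(56/9) ≈ 253836.197.
Sum = Δu · [f(16/9) + f(7/3) + f(26/9) + ...].
Sum ≈ 210215.017.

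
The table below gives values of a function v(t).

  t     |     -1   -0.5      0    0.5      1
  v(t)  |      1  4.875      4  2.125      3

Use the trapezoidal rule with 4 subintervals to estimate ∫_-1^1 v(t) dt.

Δt = 0.5.
T_4 = (0.5/2)·[1 + 2·4.875 + 2·4 + 2·2.125 + 3] = 6.5.

6.5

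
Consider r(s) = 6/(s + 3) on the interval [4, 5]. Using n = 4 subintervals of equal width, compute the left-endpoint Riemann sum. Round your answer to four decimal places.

Δs = (5 − 4)/4 = 0.25.
Left endpoints: 4, 4.25, 4.5, 4.75.
r(4) = 6/7, r(4.25) = 24/29, r(4.5) = 0.8, r(4.75) = 24/31.
Sum = Δs · [r(4) + r(4.25) + r(4.5) + r(4.75)].
Sum ≈ 0.8147.

0.8147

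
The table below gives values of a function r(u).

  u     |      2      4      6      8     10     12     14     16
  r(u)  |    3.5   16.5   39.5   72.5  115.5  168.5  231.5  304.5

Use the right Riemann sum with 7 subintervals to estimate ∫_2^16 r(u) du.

1897

Δu = 2.
Sum = 2·[16.5 + 39.5 + 72.5 + 115.5 + 168.5 + 231.5 + 304.5] = 1897.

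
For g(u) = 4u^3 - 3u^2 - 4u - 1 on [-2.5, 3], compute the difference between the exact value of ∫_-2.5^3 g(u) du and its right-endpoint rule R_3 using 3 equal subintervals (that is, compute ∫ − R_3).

-128.5625

Exact integral: ∫_-2.5^3 g(u) du = -11.6875.
R_3 = 116.875.
Error = -11.6875 − 116.875 = -128.5625.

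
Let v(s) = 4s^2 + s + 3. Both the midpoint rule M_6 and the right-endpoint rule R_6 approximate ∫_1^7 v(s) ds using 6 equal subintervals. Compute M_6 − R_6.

-105

M_6 = 496.
R_6 = 601.
M_6 − R_6 = -105.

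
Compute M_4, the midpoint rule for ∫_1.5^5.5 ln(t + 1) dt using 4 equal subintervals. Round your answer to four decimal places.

Δt = (5.5 − 1.5)/4 = 1.
Midpoints: 2, 3, 4, 5.
f(2) ≈ 1.0986, f(3) ≈ 1.3863, f(4) ≈ 1.6094, f(5) ≈ 1.7918.
Sum = Δt · [f(2) + f(3) + f(4) + f(5)].
Sum ≈ 5.8861.

5.8861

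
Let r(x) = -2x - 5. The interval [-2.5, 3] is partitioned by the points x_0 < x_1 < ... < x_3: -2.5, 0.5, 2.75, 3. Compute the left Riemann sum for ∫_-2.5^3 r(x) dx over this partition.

-16.125

Subinterval widths: 3, 2.25, 0.25.
Left endpoints: -2.5, 0.5, 2.75.
r(-2.5) = 0, r(0.5) = -6, r(2.75) = -10.5.
Sum = Σ Δx_i · r(x_i).
Sum = -16.125.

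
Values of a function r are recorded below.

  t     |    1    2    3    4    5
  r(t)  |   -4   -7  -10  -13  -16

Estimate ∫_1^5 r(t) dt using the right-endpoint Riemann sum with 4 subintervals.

Δt = 1.
Sum = 1·[(-7) + (-10) + (-13) + (-16)] = -46.

-46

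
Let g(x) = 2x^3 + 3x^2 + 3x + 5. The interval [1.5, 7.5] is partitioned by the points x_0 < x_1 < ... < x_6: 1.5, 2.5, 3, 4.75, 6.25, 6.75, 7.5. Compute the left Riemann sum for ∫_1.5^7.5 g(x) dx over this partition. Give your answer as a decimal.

Subinterval widths: 1, 0.5, 1.75, 1.5, 0.5, 0.75.
Left endpoints: 1.5, 2.5, 3, 4.75, 6.25, 6.75.
g(1.5) = 23, g(2.5) = 62.5, g(3) = 95, g(4.75) = 301.28125, g(6.25) = 629.21875, g(6.75) = 777.03125.
Sum = Σ Δx_i · g(x_i).
Sum = 1569.8046875.

1569.8046875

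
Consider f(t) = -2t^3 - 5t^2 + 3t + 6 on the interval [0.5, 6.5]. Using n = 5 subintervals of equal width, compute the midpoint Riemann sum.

-1232.28

Δt = (6.5 − 0.5)/5 = 1.2.
Midpoints: 1.1, 2.3, 3.5, 4.7, 5.9.
f(1.1) = 0.588, f(2.3) = -37.884, f(3.5) = -130.5, f(4.7) = -297.996, f(5.9) = -561.108.
Sum = Δt · [f(1.1) + f(2.3) + f(3.5) + f(4.7) + f(5.9)].
Sum = -1232.28.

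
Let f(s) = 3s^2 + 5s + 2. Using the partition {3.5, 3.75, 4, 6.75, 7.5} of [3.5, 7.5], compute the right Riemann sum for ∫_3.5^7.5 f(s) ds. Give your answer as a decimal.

Subinterval widths: 0.25, 0.25, 2.75, 0.75.
Right endpoints: 3.75, 4, 6.75, 7.5.
f(3.75) = 62.9375, f(4) = 70, f(6.75) = 172.4375, f(7.5) = 208.25.
Sum = Σ Δs_i · f(s_i).
Sum = 663.625.

663.625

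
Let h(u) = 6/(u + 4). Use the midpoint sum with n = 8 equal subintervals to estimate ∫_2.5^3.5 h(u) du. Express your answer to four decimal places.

Δu = (3.5 − 2.5)/8 = 0.125.
Midpoints: 2.5625, 2.6875, 2.8125, 2.9375, 3.0625, 3.1875, 3.3125, 3.4375.
h(2.5625) = 32/35, h(2.6875) = 96/107, h(2.8125) = 96/109, h(2.9375) = 32/37, h(3.0625) = 96/113, h(3.1875) = 96/115, h(3.3125) = 32/39, h(3.4375) = 96/119.
Sum = Δu · [h(2.5625) + h(2.6875) + h(2.8125) + ...].
Sum ≈ 0.8586.

0.8586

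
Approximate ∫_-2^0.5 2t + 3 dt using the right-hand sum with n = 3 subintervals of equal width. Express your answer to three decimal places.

Δt = (0.5 − (-2))/3 = 5/6.
Right endpoints: -7/6, -1/3, 0.5.
f(-7/6) = 2/3, f(-1/3) = 7/3, f(0.5) = 4.
Sum = Δt · [f(-7/6) + f(-1/3) + f(0.5)].
Sum ≈ 5.833.

5.833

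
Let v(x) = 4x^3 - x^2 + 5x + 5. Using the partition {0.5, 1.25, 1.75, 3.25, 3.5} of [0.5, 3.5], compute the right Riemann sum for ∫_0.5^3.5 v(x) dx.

296.625

Subinterval widths: 0.75, 0.5, 1.5, 0.25.
Right endpoints: 1.25, 1.75, 3.25, 3.5.
v(1.25) = 17.5, v(1.75) = 32.125, v(3.25) = 148, v(3.5) = 181.75.
Sum = Σ Δx_i · v(x_i).
Sum = 296.625.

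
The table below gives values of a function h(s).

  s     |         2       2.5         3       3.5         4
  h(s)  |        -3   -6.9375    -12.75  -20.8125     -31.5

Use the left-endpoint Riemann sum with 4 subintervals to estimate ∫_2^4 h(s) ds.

-21.75

Δs = 0.5.
Sum = 0.5·[(-3) + (-6.9375) + (-12.75) + (-20.8125)] = -21.75.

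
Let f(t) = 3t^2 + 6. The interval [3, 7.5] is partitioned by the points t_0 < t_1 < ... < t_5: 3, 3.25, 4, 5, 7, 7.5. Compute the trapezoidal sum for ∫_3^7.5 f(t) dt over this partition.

426.65625

Subinterval widths: 0.25, 0.75, 1, 2, 0.5.
f(3) = 33, f(3.25) = 37.6875, f(4) = 54, f(5) = 81, f(7) = 153, f(7.5) = 174.75.
On each subinterval the trapezoid contributes (Δt_i/2)·[f(t_{i-1}) + f(t_i)].
Sum = 426.65625.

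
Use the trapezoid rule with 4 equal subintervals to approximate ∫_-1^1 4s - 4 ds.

-8

Δs = (1 − (-1))/4 = 0.5.
f(-1) = -8, f(-0.5) = -6, f(0) = -4, f(0.5) = -2, f(1) = 0.
T_4 = (Δs/2)·[f(s_0) + 2f(s_1) + 2f(s_2) + 2f(s_3) + f(s_4)].
Sum = -8.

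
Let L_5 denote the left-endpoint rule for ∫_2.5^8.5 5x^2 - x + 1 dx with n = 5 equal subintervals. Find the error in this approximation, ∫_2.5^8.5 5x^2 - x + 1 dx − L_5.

187.2

Exact integral: ∫_2.5^8.5 f(x) dx = 970.5.
L_5 = 783.3.
Error = 970.5 − 783.3 = 187.2.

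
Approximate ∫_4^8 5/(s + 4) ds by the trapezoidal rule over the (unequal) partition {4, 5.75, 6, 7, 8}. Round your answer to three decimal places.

2.035

Subinterval widths: 1.75, 0.25, 1, 1.
f(4) = 0.625, f(5.75) = 20/39, f(6) = 0.5, f(7) = 5/11, f(8) = 5/12.
On each subinterval the trapezoid contributes (Δs_i/2)·[f(s_{i-1}) + f(s_i)].
Sum ≈ 2.035.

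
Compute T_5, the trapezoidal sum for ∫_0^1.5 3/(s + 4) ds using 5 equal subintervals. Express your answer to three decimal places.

Δs = (1.5 − 0)/5 = 0.3.
f(0) = 0.75, f(0.3) = 30/43, f(0.6) = 15/23, f(0.9) = 30/49, f(1.2) = 15/26, f(1.5) = 6/11.
T_5 = (Δs/2)·[f(s_0) + 2f(s_1) + ... + 2f(s_{4}) + f(s_5)].
Sum ≈ 0.956.

0.956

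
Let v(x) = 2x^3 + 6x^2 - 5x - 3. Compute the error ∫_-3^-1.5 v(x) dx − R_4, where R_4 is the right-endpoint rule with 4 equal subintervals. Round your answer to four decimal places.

0.4043

Exact integral: ∫_-3^-1.5 v(x) dx = 21.65625.
R_4 ≈ 21.251953.
Error ≈ 21.65625 − 21.251953 ≈ 0.4043.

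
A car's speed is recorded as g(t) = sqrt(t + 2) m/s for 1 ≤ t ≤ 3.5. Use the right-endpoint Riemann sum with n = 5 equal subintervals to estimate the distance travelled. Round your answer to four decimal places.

Δt = (3.5 − 1)/5 = 0.5.
Right endpoints: 1.5, 2, 2.5, 3, 3.5.
g(1.5) ≈ 1.8708, g(2) ≈ 2.0000, g(2.5) ≈ 2.1213, g(3) ≈ 2.2361, g(3.5) ≈ 2.3452.
Sum = Δt · [g(1.5) + g(2) + g(2.5) + g(3) + g(3.5)].
Sum ≈ 5.2867.

5.2867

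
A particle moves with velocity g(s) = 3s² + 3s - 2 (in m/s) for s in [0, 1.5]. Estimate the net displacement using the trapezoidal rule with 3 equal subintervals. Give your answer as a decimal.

3.9375

Δs = (1.5 − 0)/3 = 0.5.
g(0) = -2, g(0.5) = 0.25, g(1) = 4, g(1.5) = 9.25.
T_3 = (Δs/2)·[g(s_0) + 2g(s_1) + 2g(s_2) + g(s_3)].
Sum = 3.9375.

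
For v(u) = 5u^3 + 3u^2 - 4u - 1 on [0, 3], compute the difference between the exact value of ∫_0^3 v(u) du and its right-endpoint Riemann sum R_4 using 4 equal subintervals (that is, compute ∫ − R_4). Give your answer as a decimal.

-63.421875

Exact integral: ∫_0^3 v(u) du = 107.25.
R_4 = 170.671875.
Error = 107.25 − 170.671875 = -63.421875.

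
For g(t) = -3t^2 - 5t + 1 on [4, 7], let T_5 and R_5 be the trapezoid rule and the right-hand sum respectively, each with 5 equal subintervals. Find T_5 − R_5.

34.2

T_5 = -359.04.
R_5 = -393.24.
T_5 − R_5 = 34.2.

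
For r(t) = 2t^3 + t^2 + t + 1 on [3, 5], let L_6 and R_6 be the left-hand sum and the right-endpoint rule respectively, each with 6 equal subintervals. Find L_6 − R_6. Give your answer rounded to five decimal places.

-71.33333

L_6 ≈ 279.9259259.
R_6 ≈ 351.2592593.
L_6 − R_6 ≈ -71.33333.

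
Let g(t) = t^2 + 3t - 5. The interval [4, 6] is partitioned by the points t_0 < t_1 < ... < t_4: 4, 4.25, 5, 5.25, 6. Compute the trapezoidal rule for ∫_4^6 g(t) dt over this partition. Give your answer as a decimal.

70.8125

Subinterval widths: 0.25, 0.75, 0.25, 0.75.
g(4) = 23, g(4.25) = 25.8125, g(5) = 35, g(5.25) = 38.3125, g(6) = 49.
On each subinterval the trapezoid contributes (Δt_i/2)·[g(t_{i-1}) + g(t_i)].
Sum = 70.8125.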